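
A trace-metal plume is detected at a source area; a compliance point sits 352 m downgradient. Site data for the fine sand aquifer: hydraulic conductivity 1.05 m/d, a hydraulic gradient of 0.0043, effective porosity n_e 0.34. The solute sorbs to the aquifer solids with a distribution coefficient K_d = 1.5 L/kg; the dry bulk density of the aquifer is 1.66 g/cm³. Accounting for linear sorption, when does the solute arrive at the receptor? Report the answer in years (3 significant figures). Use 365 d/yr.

Specific discharge q = 1.05 × 0.0043 = 0.004515 m/d
v = Ki/n = 1.05·0.0043/0.34 = 0.01328 m/d
Retardation R = 1 + ρ_b·K_d/n = 1 + 1.66×1.5/0.34 = 8.324
Contaminant velocity v_c = v/R = 0.01328/8.324 = 0.001595 m/d
t = L/v_c = 352/0.001595 = 220600 d
   = 220600/365 = 604 yr

604 years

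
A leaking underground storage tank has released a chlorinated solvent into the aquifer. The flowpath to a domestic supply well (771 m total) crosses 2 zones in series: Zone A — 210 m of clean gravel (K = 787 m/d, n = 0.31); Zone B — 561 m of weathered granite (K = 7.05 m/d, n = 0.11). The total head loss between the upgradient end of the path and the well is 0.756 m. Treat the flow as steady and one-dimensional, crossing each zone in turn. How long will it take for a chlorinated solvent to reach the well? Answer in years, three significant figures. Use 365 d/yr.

Continuity: the same q passes through each zone, so ΔH = q·Σ(L_j/K_j) — the zones act as resistances in series.
Σ(L/K) = 210/787 + 561/7.05 = 0.2668 + 79.57 = 79.84 d
q = ΔH / Σ(L/K) = 0.756 / 79.84 = 0.009469 m/d (same in every zone)
Zone A: v = q/n = 0.009469/0.31 = 0.03054 m/d → t_A = 210/0.03054 = 6875 d
Zone B: v = q/n = 0.009469/0.11 = 0.08608 m/d → t_B = 561/0.08608 = 6517 d
Total t = 6875 + 6517 = 13390 d
   = 13390 / 365 = 36.7 yr

36.7 years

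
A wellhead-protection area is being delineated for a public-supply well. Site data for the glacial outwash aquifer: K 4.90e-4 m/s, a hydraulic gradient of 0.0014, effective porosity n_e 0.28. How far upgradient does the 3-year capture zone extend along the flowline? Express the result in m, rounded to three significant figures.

232 m

K = 4.90e-4 m/s × 86400 s/d = 42.34 m/d
Specific discharge q = 42.34 × 0.0014 = 0.05927 m/d
Seepage velocity v = q / n = 0.05927 / 0.28 = 0.2117 m/d
T = 3 yr × 365 = 1095 d
L = v × T = 0.2117 × 1095 = 231.8 m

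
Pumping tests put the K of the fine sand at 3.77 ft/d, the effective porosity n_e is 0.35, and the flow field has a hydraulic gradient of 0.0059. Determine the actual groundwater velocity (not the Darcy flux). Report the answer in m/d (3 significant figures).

0.0194 m/d

K = 3.77 ft/d × 0.3048 = 1.149 m/d
Darcy flux q = K·i = 1.149 × 0.0059 = 0.006780 m/d
v_s = q/n_e = 0.006780/0.35 = 0.01937 m/d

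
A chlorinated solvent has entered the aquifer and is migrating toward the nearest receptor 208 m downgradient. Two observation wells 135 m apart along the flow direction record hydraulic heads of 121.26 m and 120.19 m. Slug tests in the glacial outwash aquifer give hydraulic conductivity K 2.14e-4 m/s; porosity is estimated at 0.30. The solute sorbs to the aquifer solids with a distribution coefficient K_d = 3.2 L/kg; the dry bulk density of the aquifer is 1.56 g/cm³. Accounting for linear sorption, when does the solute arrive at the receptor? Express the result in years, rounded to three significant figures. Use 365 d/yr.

Hydraulic gradient i = (121.26 − 120.19) / 135 = 1.07 / 135 = 0.007926
K = 2.14e-4 m/s × 86400 s/d = 18.49 m/d
Darcy flux q = K·i = 18.49 × 0.007926 = 0.1465 m/d
v_s = q/n_e = 0.1465/0.30 = 0.4885 m/d
Retardation R = 1 + ρ_b·K_d/n = 1 + 1.56×3.2/0.30 = 17.64
Contaminant velocity v_c = v/R = 0.4885/17.64 = 0.02769 m/d
t = L/v_c = 208/0.02769 = 7511 d
   = 7511/365 = 20.6 yr

20.6 years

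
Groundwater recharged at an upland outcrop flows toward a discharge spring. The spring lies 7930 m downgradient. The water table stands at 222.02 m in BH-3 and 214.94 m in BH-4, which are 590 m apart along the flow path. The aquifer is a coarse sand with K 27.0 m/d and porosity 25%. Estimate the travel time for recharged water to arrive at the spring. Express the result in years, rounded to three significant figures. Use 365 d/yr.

Hydraulic gradient i = (222.02 − 214.94) / 590 = 7.08 / 590 = 0.01200
Specific discharge q = 27.0 × 0.01200 = 0.3240 m/d
Seepage velocity v = q / n = 0.3240 / 0.25 = 1.296 m/d
t = L / v = 7930 / 1.296 = 6119 d
   = 6119 / 365 = 16.8 yr

16.8 years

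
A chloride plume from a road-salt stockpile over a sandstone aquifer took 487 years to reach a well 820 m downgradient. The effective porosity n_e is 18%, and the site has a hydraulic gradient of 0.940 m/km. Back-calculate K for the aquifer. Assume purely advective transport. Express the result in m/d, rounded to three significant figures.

0.883 m/d

t = 487 years = 177800 d
v = L / t = 820 / 177800 = 0.004613 m/d
K = v · n / i = 0.004613 × 0.18 / 9.4e-4 = 0.883 m/d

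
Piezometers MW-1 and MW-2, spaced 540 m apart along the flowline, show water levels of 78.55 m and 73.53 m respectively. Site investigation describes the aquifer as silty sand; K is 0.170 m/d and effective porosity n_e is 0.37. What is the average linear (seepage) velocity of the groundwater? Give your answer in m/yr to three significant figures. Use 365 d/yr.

1.56 m/yr

Hydraulic gradient i = (78.55 − 73.53) / 540 = 5.02 / 540 = 0.009296
Darcy flux q = K·i = 0.170 × 0.009296 = 0.001580 m/d
v_s = q/n_e = 0.001580/0.37 = 0.004271 m/d
   = 0.004271 × 365 = 1.56 m/yr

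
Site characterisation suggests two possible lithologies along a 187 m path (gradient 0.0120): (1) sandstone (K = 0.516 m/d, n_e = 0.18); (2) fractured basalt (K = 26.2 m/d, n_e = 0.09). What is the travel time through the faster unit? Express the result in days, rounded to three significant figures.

53.5 days

Unit 1 (sandstone): v = 0.516×0.012/0.18 = 0.03440 m/d, t = 187/0.03440 = 5436 d
Unit 2 (fractured basalt): v = 26.2×0.012/0.09 = 3.493 m/d, t = 187/3.493 = 53.53 d
Faster unit: t = 53.5 d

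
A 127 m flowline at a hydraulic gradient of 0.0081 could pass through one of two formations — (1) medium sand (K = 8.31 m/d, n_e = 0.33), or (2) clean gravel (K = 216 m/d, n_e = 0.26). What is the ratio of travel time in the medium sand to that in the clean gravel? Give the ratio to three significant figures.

33.0

Unit 1 (medium sand): v = 8.31×0.0081/0.33 = 0.2040 m/d, t = 127/0.2040 = 622.6 d
Unit 2 (clean gravel): v = 216×0.0081/0.26 = 6.729 m/d, t = 127/6.729 = 18.87 d
t(medium sand) / t(clean gravel) = 622.6/18.87 = 33.0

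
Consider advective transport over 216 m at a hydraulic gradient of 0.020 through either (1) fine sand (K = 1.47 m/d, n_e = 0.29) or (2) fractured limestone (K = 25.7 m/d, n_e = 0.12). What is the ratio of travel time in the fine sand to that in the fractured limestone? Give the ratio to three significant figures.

Unit 1 (fine sand): v = 1.47×0.020/0.29 = 0.1014 m/d, t = 216/0.1014 = 2131 d
Unit 2 (fractured limestone): v = 25.7×0.020/0.12 = 4.283 m/d, t = 216/4.283 = 50.43 d
t(fine sand) / t(fractured limestone) = 2131/50.43 = 42.3

42.3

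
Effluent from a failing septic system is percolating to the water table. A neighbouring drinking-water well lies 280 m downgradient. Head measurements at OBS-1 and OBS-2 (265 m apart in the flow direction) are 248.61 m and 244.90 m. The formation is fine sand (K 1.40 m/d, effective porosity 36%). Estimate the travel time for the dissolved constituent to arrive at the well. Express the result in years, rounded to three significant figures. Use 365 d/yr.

Hydraulic gradient i = (248.61 − 244.90) / 265 = 3.71 / 265 = 0.01400
Specific discharge q = 1.40 × 0.01400 = 0.01960 m/d
v = Ki/n = 1.40·0.01400/0.36 = 0.05444 m/d
t = L / v = 280 / 0.05444 = 5143 d
   = 5143 / 365 = 14.1 yr

14.1 years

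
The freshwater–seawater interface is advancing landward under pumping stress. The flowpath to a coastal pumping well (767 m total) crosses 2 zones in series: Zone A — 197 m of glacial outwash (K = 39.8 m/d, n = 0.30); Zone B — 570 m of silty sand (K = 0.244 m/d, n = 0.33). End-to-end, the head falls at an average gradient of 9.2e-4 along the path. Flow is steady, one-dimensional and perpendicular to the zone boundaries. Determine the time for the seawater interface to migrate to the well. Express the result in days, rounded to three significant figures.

Steady 1-D flow in series ⇒ the Darcy flux q is identical in every zone and the zone head losses add (resistances L/K in series).
Σ(L/K) = 197/39.8 + 570/0.244 = 4.950 + 2336 = 2341 d
K_eq = L_total / Σ(L/K) = 767 / 2341 = 0.3276 m/d
q = K_eq · i = 0.3276 × 9.2e-4 = 3.014e-4 m/d (same in every zone)
Zone A: v = q/n = 3.014e-4/0.30 = 0.001005 m/d → t_A = 197/0.001005 = 196100 d
Zone B: v = q/n = 3.014e-4/0.33 = 9.134e-4 m/d → t_B = 570/9.134e-4 = 624000 d
Total t = 196100 + 624000 = 820100 d

820000 days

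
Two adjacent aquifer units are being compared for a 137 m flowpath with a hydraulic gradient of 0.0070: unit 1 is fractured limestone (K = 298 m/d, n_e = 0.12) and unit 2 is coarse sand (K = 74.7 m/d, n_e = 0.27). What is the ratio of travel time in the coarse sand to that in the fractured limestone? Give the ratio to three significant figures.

8.98

Unit 1 (fractured limestone): v = 298×0.0070/0.12 = 17.38 m/d, t = 137/17.38 = 7.881 d
Unit 2 (coarse sand): v = 74.7×0.0070/0.27 = 1.937 m/d, t = 137/1.937 = 70.74 d
t(coarse sand) / t(fractured limestone) = 70.74/7.881 = 8.98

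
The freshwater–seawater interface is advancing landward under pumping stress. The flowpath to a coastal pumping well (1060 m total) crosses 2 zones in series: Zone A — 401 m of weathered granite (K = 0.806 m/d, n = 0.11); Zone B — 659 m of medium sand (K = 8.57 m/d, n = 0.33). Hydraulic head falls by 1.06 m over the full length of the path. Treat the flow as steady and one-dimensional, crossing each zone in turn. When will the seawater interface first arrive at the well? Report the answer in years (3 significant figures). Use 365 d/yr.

Continuity: the same q passes through each zone, so ΔH = q·Σ(L_j/K_j) — the zones act as resistances in series.
Σ(L/K) = 401/0.806 + 659/8.57 = 497.5 + 76.90 = 574.4 d
q = ΔH / Σ(L/K) = 1.06 / 574.4 = 0.001845 m/d (same in every zone)
Zone A: v = q/n = 0.001845/0.11 = 0.01678 m/d → t_A = 401/0.01678 = 23900 d
Zone B: v = q/n = 0.001845/0.33 = 0.005592 m/d → t_B = 659/0.005592 = 117800 d
Total t = 23900 + 117800 = 141800 d
   = 141800 / 365 = 388 yr

388 years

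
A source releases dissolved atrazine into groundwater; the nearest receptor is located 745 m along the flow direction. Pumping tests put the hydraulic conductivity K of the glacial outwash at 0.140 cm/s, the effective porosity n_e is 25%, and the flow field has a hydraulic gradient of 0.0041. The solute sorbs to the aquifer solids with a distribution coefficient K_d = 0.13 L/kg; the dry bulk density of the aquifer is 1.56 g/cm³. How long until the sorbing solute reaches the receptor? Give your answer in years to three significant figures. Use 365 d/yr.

1.86 years

K = 0.140 cm/s × 864 = 121.0 m/d
Specific discharge q = 121.0 × 0.0041 = 0.4959 m/d
v = Ki/n = 121.0·0.0041/0.25 = 1.984 m/d
Retardation R = 1 + ρ_b·K_d/n = 1 + 1.56×0.13/0.25 = 1.811
Contaminant velocity v_c = v/R = 1.984/1.811 = 1.095 m/d
t = L/v_c = 745/1.095 = 680.2 d
   = 680.2/365 = 1.86 yr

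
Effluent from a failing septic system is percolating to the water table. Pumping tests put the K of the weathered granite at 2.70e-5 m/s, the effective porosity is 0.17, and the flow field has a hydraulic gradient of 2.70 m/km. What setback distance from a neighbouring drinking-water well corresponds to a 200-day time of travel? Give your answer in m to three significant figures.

7.41 m

K = 2.70e-5 m/s × 86400 s/d = 2.333 m/d
Specific discharge q = 2.333 × 0.0027 = 0.006299 m/d
Seepage velocity v = q / n = 0.006299 / 0.17 = 0.03705 m/d
L = v × T = 0.03705 × 200 = 7.410 m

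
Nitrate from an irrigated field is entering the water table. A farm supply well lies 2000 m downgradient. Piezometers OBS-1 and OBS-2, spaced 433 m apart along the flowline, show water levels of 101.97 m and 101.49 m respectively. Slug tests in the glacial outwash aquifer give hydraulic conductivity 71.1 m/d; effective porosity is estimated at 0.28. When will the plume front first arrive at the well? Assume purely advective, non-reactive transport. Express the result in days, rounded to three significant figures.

Hydraulic gradient i = (101.97 − 101.49) / 433 = 0.48 / 433 = 0.001109
q = Ki = 71.1 × 0.001109 = 0.07882 m/d
Seepage velocity v = q / n = 0.07882 / 0.28 = 0.2815 m/d
t = L / v = 2000 / 0.2815 = 7105 d

7110 days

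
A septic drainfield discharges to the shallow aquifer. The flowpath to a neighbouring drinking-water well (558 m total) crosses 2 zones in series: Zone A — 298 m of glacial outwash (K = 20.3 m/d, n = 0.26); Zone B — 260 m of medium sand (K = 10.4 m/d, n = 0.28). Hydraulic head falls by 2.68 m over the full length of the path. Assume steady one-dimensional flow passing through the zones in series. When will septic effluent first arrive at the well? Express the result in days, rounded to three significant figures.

Steady 1-D flow in series ⇒ the Darcy flux q is identical in every zone and the zone head losses add (resistances L/K in series).
Σ(L/K) = 298/20.3 + 260/10.4 = 14.68 + 25.00 = 39.68 d
q = ΔH / Σ(L/K) = 2.68 / 39.68 = 0.06754 m/d (same in every zone)
Zone A: v = q/n = 0.06754/0.26 = 0.2598 m/d → t_A = 298/0.2598 = 1147 d
Zone B: v = q/n = 0.06754/0.28 = 0.2412 m/d → t_B = 260/0.2412 = 1078 d
Total t = 1147 + 1078 = 2225 d

2230 days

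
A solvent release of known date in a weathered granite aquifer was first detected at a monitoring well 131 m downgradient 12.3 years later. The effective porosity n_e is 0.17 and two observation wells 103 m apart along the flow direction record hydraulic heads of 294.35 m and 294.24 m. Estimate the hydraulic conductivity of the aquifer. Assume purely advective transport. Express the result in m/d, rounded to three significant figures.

4.64 m/d

Hydraulic gradient i = (294.35 − 294.24) / 103 = 0.11 / 103 = 0.001068
t = 12.3 years = 4490 d
v = L / t = 131 / 4490 = 0.02918 m/d
K = v · n / i = 0.02918 × 0.17 / 0.001068 = 4.64 m/d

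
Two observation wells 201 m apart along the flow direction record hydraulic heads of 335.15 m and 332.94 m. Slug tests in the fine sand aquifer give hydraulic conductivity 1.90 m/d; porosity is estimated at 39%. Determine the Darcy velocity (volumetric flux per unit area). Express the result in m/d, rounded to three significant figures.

0.0209 m/d

Hydraulic gradient i = (335.15 − 332.94) / 201 = 2.21 / 201 = 0.01100
Specific discharge q = 1.90 × 0.01100 = 0.02089 m/d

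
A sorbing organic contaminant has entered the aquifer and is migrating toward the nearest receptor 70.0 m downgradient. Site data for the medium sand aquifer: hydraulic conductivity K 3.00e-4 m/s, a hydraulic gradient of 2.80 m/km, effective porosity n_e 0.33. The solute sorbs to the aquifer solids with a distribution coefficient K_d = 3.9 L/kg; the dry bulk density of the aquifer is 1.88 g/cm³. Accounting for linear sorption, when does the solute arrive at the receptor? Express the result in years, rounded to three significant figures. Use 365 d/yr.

K = 3.00e-4 m/s × 86400 s/d = 25.92 m/d
Specific discharge q = 25.92 × 0.0028 = 0.07258 m/d
v = Ki/n = 25.92·0.0028/0.33 = 0.2199 m/d
Retardation R = 1 + ρ_b·K_d/n = 1 + 1.88×3.9/0.33 = 23.22
Contaminant velocity v_c = v/R = 0.2199/23.22 = 0.009472 m/d
t = L/v_c = 70.0/0.009472 = 7390 d
   = 7390/365 = 20.2 yr

20.2 years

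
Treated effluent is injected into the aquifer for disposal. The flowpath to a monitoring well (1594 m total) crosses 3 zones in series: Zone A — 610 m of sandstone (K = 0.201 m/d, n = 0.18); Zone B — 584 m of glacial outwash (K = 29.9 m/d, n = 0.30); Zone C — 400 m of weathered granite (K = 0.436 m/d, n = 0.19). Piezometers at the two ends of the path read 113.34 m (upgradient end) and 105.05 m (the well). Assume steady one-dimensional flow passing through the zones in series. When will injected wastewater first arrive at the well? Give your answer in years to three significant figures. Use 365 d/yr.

474 years

Total head drop ΔH = 113.34 − 105.05 = 8.29 m
Continuity: the same q passes through each zone, so ΔH = q·Σ(L_j/K_j) — the zones act as resistances in series.
Σ(L/K) = 610/0.201 + 584/29.9 + 400/0.436 = 3035 + 19.53 + 917.4 = 3972 d
q = ΔH / Σ(L/K) = 8.29 / 3972 = 0.002087 m/d (same in every zone)
Zone A: v = q/n = 0.002087/0.18 = 0.01160 m/d → t_A = 610/0.01160 = 52610 d
Zone B: v = q/n = 0.002087/0.30 = 0.006957 m/d → t_B = 584/0.006957 = 83940 d
Zone C: v = q/n = 0.002087/0.19 = 0.01099 m/d → t_C = 400/0.01099 = 36410 d
Total t = 52610 + 83940 + 36410 = 173000 d
   = 173000 / 365 = 474 yr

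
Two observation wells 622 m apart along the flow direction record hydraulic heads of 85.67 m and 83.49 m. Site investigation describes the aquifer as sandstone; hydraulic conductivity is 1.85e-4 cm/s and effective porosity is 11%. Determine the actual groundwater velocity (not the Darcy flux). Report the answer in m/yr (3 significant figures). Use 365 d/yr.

Hydraulic gradient i = (85.67 − 83.49) / 622 = 2.18 / 622 = 0.003505
K = 1.85e-4 cm/s × 864 = 0.1598 m/d
q = Ki = 0.1598 × 0.003505 = 5.602e-4 m/d
v_s = q/n_e = 5.602e-4/0.11 = 0.005093 m/d
   = 0.005093 × 365 = 1.86 m/yr

1.86 m/yr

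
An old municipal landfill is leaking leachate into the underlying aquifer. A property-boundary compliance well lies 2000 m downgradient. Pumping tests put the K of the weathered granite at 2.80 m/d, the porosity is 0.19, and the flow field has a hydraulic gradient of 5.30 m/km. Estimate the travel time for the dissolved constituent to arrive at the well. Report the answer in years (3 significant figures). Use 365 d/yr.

70.2 years

q = Ki = 2.80 × 0.0053 = 0.01484 m/d
Average linear velocity = 0.01484 / 0.19 = 0.07811 m/d
t = L / v = 2000 / 0.07811 = 25610 d
   = 25610 / 365 = 70.2 yr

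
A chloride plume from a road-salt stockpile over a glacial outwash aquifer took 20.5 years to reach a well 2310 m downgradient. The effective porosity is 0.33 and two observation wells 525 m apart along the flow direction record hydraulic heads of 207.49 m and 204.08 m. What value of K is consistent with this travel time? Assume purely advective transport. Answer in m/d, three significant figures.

Hydraulic gradient i = (207.49 − 204.08) / 525 = 3.41 / 525 = 0.006495
t = 20.5 years = 7483 d
v = L / t = 2310 / 7483 = 0.3087 m/d
K = v · n / i = 0.3087 × 0.33 / 0.006495 = 15.7 m/d

15.7 m/d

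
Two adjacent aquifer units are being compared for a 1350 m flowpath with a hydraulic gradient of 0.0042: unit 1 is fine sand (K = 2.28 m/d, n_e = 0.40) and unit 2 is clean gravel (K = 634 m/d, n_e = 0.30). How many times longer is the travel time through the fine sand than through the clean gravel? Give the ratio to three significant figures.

Unit 1 (fine sand): v = 2.28×0.0042/0.40 = 0.02394 m/d, t = 1350/0.02394 = 56390 d
Unit 2 (clean gravel): v = 634×0.0042/0.30 = 8.876 m/d, t = 1350/8.876 = 152.1 d
t(fine sand) / t(clean gravel) = 56390/152.1 = 371

371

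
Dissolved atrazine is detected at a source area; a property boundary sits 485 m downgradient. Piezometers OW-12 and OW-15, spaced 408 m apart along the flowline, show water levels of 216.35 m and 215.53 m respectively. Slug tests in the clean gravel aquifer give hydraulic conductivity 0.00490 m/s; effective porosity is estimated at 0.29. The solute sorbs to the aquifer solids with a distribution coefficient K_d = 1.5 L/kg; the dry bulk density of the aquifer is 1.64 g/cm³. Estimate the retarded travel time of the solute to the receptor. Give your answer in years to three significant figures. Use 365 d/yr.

Hydraulic gradient i = (216.35 − 215.53) / 408 = 0.82 / 408 = 0.002010
K = 0.00490 m/s × 86400 s/d = 423.4 m/d
Darcy flux q = K·i = 423.4 × 0.002010 = 0.8509 m/d
Seepage velocity v = q / n = 0.8509 / 0.29 = 2.934 m/d
Retardation R = 1 + ρ_b·K_d/n = 1 + 1.64×1.5/0.29 = 9.483
Contaminant velocity v_c = v/R = 2.934/9.483 = 0.3094 m/d
t = L/v_c = 485/0.3094 = 1568 d
   = 1568/365 = 4.29 yr

4.29 years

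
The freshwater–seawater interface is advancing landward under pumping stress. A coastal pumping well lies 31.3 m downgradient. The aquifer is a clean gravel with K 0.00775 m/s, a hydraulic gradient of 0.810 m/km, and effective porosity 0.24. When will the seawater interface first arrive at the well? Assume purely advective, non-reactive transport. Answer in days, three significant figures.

13.9 days

K = 0.00775 m/s × 86400 s/d = 669.6 m/d
Darcy flux q = K·i = 669.6 × 8.1e-4 = 0.5424 m/d
v_s = q/n_e = 0.5424/0.24 = 2.260 m/d
t = L / v = 31.3 / 2.260 = 13.85 d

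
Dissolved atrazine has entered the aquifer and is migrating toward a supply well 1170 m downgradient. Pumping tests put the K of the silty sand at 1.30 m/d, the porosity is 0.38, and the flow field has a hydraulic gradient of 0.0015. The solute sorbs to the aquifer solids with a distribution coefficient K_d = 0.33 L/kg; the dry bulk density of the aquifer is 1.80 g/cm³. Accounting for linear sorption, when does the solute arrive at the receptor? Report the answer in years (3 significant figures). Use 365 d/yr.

Darcy flux q = K·i = 1.30 × 0.0015 = 0.001950 m/d
Average linear velocity = 0.001950 / 0.38 = 0.005132 m/d
Retardation R = 1 + ρ_b·K_d/n = 1 + 1.80×0.33/0.38 = 2.563
Contaminant velocity v_c = v/R = 0.005132/2.563 = 0.002002 m/d
t = L/v_c = 1170/0.002002 = 584400 d
   = 584400/365 = 1600 yr

1600 years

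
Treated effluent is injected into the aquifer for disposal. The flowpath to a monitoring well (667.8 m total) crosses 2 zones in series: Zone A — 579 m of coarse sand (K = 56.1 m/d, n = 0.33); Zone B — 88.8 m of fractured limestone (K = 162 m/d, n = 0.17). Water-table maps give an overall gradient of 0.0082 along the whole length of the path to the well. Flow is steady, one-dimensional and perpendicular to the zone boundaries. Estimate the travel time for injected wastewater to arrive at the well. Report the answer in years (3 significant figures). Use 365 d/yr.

1.12 years

Continuity: the same q passes through each zone, so ΔH = q·Σ(L_j/K_j) — the zones act as resistances in series.
Σ(L/K) = 579/56.1 + 88.8/162 = 10.32 + 0.5481 = 10.87 d
K_eq = L_total / Σ(L/K) = 667.8 / 10.87 = 61.44 m/d
q = K_eq · i = 61.44 × 0.0082 = 0.5038 m/d (same in every zone)
Zone A: v = q/n = 0.5038/0.33 = 1.527 m/d → t_A = 579/1.527 = 379.2 d
Zone B: v = q/n = 0.5038/0.17 = 2.964 m/d → t_B = 88.8/2.964 = 29.96 d
Total t = 379.2 + 29.96 = 409.2 d
   = 409.2 / 365 = 1.12 yr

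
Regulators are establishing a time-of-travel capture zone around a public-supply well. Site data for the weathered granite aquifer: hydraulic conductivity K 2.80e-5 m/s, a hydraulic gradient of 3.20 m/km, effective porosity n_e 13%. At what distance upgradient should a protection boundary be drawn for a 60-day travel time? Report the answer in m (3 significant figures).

3.57 m

K = 2.80e-5 m/s × 86400 s/d = 2.419 m/d
Darcy flux q = K·i = 2.419 × 0.0032 = 0.007741 m/d
v_s = q/n_e = 0.007741/0.13 = 0.05955 m/d
L = v × T = 0.05955 × 60 = 3.573 m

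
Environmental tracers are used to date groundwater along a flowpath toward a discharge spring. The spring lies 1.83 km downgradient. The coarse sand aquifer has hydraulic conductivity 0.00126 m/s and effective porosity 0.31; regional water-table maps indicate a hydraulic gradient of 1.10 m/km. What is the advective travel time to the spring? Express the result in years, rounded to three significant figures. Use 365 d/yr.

K = 0.00126 m/s × 86400 s/d = 108.9 m/d
Specific discharge q = 108.9 × 0.0011 = 0.1198 m/d
Seepage velocity v = q / n = 0.1198 / 0.31 = 0.3863 m/d
L = 1.83 km = 1830 m
t = L / v = 1830 / 0.3863 = 4737 d
   = 4737 / 365 = 13.0 yr

13.0 years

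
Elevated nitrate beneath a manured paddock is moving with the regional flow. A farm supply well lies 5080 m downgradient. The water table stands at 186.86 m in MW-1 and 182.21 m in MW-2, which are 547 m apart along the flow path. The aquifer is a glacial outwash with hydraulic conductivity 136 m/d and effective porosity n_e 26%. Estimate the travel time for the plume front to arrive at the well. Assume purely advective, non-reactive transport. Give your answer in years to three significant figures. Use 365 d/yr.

3.13 years

Hydraulic gradient i = (186.86 − 182.21) / 547 = 4.65 / 547 = 0.008501
Darcy flux q = K·i = 136 × 0.008501 = 1.156 m/d
Average linear velocity = 1.156 / 0.26 = 4.447 m/d
t = L / v = 5080 / 4.447 = 1142 d
   = 1142 / 365 = 3.13 yr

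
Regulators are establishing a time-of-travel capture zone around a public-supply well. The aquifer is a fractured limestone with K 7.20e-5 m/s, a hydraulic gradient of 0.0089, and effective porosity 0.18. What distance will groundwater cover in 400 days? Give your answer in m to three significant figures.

123 m

K = 7.20e-5 m/s × 86400 s/d = 6.221 m/d
q = Ki = 6.221 × 0.0089 = 0.05537 m/d
Seepage velocity v = q / n = 0.05537 / 0.18 = 0.3076 m/d
L = v × T = 0.3076 × 400 = 123.0 m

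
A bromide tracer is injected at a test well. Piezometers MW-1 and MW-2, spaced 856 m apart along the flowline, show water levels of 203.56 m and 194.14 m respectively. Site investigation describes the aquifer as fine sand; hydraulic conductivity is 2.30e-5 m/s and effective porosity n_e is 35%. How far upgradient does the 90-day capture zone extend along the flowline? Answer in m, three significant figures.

Hydraulic gradient i = (203.56 − 194.14) / 856 = 9.42 / 856 = 0.01100
K = 2.30e-5 m/s × 86400 s/d = 1.987 m/d
Specific discharge q = 1.987 × 0.01100 = 0.02187 m/d
v = Ki/n = 1.987·0.01100/0.35 = 0.06248 m/d
L = v × T = 0.06248 × 90 = 5.623 m

5.62 m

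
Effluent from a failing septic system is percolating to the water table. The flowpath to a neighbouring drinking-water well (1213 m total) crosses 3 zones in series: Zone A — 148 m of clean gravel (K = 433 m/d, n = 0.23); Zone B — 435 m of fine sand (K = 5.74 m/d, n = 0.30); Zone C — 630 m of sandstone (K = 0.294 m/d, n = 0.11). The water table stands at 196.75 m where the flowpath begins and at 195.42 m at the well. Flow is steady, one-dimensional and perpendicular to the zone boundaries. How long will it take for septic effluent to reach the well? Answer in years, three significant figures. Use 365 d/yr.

1070 years

Total head drop ΔH = 196.75 − 195.42 = 1.33 m
Continuity: the same q passes through each zone, so ΔH = q·Σ(L_j/K_j) — the zones act as resistances in series.
Σ(L/K) = 148/433 + 435/5.74 + 630/0.294 = 0.3418 + 75.78 + 2143 = 2219 d
q = ΔH / Σ(L/K) = 1.33 / 2219 = 5.994e-4 m/d (same in every zone)
Zone A: v = q/n = 5.994e-4/0.23 = 0.002606 m/d → t_A = 148/0.002606 = 56790 d
Zone B: v = q/n = 5.994e-4/0.30 = 0.001998 m/d → t_B = 435/0.001998 = 217700 d
Zone C: v = q/n = 5.994e-4/0.11 = 0.005449 m/d → t_C = 630/0.005449 = 115600 d
Total t = 56790 + 217700 + 115600 = 390100 d
   = 390100 / 365 = 1070 yr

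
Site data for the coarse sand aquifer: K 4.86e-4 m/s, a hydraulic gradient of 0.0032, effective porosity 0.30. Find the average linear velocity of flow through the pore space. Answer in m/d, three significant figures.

K = 4.86e-4 m/s × 86400 s/d = 41.99 m/d
q = Ki = 41.99 × 0.0032 = 0.1344 m/d
v_s = q/n_e = 0.1344/0.30 = 0.4479 m/d

0.448 m/d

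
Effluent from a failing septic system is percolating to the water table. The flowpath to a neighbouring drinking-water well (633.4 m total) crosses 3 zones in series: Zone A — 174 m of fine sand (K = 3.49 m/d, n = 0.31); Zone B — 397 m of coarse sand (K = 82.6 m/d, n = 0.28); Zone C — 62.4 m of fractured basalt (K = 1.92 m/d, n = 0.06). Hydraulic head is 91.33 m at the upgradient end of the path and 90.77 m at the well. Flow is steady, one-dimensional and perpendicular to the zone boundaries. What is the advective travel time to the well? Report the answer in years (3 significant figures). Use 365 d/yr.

Total head drop ΔH = 91.33 − 90.77 = 0.56 m
Continuity: the same q passes through each zone, so ΔH = q·Σ(L_j/K_j) — the zones act as resistances in series.
Σ(L/K) = 174/3.49 + 397/82.6 + 62.4/1.92 = 49.86 + 4.806 + 32.50 = 87.16 d
q = ΔH / Σ(L/K) = 0.56 / 87.16 = 0.006425 m/d (same in every zone)
Zone A: v = q/n = 0.006425/0.31 = 0.02072 m/d → t_A = 174/0.02072 = 8396 d
Zone B: v = q/n = 0.006425/0.28 = 0.02295 m/d → t_B = 397/0.02295 = 17300 d
Zone C: v = q/n = 0.006425/0.06 = 0.1071 m/d → t_C = 62.4/0.1071 = 582.7 d
Total t = 8396 + 17300 + 582.7 = 26280 d
   = 26280 / 365 = 72.0 yr

72.0 years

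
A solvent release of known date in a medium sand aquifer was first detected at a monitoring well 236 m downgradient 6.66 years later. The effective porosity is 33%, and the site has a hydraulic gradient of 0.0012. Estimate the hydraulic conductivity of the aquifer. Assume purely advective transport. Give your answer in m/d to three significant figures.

t = 6.66 years = 2431 d
v = L / t = 236 / 2431 = 0.09708 m/d
K = v · n / i = 0.09708 × 0.33 / 0.0012 = 26.7 m/d

26.7 m/d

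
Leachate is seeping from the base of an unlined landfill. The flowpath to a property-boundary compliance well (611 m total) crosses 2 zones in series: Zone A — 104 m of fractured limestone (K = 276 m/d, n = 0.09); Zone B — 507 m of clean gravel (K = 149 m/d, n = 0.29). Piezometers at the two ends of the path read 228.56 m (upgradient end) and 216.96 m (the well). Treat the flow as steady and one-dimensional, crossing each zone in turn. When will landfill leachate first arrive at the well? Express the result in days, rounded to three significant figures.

Total head drop ΔH = 228.56 − 216.96 = 11.60 m
Continuity: the same q passes through each zone, so ΔH = q·Σ(L_j/K_j) — the zones act as resistances in series.
Σ(L/K) = 104/276 + 507/149 = 0.3768 + 3.403 = 3.779 d
q = ΔH / Σ(L/K) = 11.60 / 3.779 = 3.069 m/d (same in every zone)
Zone A: v = q/n = 3.069/0.09 = 34.10 m/d → t_A = 104/34.10 = 3.050 d
Zone B: v = q/n = 3.069/0.29 = 10.58 m/d → t_B = 507/10.58 = 47.91 d
Total t = 3.050 + 47.91 = 50.95 d

51.0 days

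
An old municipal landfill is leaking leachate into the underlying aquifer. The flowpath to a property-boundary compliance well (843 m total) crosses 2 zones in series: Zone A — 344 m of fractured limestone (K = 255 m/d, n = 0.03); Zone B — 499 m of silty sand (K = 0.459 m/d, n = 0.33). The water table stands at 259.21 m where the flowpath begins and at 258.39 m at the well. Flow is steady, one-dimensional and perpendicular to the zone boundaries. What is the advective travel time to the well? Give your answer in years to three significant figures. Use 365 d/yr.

Total head drop ΔH = 259.21 − 258.39 = 0.82 m
Continuity: the same q passes through each zone, so ΔH = q·Σ(L_j/K_j) — the zones act as resistances in series.
Σ(L/K) = 344/255 + 499/0.459 = 1.349 + 1087 = 1088 d
q = ΔH / Σ(L/K) = 0.82 / 1088 = 7.533e-4 m/d (same in every zone)
Zone A: v = q/n = 7.533e-4/0.03 = 0.02511 m/d → t_A = 344/0.02511 = 13700 d
Zone B: v = q/n = 7.533e-4/0.33 = 0.002283 m/d → t_B = 499/0.002283 = 218600 d
Total t = 13700 + 218600 = 232300 d
   = 232300 / 365 = 636 yr

636 years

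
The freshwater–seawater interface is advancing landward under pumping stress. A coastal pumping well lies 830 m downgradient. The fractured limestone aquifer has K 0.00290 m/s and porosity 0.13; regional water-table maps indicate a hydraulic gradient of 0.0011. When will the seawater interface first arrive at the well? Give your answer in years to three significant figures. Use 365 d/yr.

1.07 years

K = 0.00290 m/s × 86400 s/d = 250.6 m/d
Darcy flux q = K·i = 250.6 × 0.0011 = 0.2756 m/d
v = Ki/n = 250.6·0.0011/0.13 = 2.120 m/d
t = L / v = 830 / 2.120 = 391.5 d
   = 391.5 / 365 = 1.07 yr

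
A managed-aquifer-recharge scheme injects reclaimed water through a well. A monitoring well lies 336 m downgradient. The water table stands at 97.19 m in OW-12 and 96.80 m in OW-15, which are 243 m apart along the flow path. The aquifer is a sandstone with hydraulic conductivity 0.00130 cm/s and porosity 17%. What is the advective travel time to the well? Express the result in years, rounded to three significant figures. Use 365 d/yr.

Hydraulic gradient i = (97.19 − 96.80) / 243 = 0.39 / 243 = 0.001605
K = 0.00130 cm/s × 864 = 1.123 m/d
Specific discharge q = 1.123 × 0.001605 = 0.001803 m/d
Average linear velocity = 0.001803 / 0.17 = 0.01060 m/d
t = L / v = 336 / 0.01060 = 31690 d
   = 31690 / 365 = 86.8 yr

86.8 years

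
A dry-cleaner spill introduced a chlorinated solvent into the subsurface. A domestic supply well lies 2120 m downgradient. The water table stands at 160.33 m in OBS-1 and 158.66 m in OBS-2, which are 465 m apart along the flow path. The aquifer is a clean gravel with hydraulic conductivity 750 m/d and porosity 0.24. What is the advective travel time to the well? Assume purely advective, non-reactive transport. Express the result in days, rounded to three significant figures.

Hydraulic gradient i = (160.33 − 158.66) / 465 = 1.67 / 465 = 0.003591
q = Ki = 750 × 0.003591 = 2.694 m/d
v = Ki/n = 750·0.003591/0.24 = 11.22 m/d
t = L / v = 2120 / 11.22 = 188.9 d

189 days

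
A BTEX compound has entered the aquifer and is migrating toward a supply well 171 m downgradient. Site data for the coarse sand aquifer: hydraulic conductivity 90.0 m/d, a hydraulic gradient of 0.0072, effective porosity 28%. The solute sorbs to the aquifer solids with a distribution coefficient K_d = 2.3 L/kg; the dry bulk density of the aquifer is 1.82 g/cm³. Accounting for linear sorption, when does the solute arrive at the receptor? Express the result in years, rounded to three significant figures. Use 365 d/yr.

3.23 years

Specific discharge q = 90.0 × 0.0072 = 0.6480 m/d
v_s = q/n_e = 0.6480/0.28 = 2.314 m/d
Retardation R = 1 + ρ_b·K_d/n = 1 + 1.82×2.3/0.28 = 15.95
Contaminant velocity v_c = v/R = 2.314/15.95 = 0.1451 m/d
t = L/v_c = 171/0.1451 = 1179 d
   = 1179/365 = 3.23 yr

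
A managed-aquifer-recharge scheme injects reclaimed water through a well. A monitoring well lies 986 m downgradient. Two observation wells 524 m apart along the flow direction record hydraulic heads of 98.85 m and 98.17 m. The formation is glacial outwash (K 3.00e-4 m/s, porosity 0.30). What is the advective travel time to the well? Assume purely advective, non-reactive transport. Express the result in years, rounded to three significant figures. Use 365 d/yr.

24.1 years

Hydraulic gradient i = (98.85 − 98.17) / 524 = 0.68 / 524 = 0.001298
K = 3.00e-4 m/s × 86400 s/d = 25.92 m/d
Specific discharge q = 25.92 × 0.001298 = 0.03364 m/d
v = Ki/n = 25.92·0.001298/0.30 = 0.1121 m/d
t = L / v = 986 / 0.1121 = 8794 d
   = 8794 / 365 = 24.1 yr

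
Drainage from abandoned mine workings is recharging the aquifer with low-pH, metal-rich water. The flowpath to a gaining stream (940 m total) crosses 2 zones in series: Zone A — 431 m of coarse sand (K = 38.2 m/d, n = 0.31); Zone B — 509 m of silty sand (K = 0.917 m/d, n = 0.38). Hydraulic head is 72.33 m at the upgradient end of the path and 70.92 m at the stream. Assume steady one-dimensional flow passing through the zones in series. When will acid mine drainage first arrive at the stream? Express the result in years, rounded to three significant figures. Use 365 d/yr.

Total head drop ΔH = 72.33 − 70.92 = 1.41 m
Steady 1-D flow in series ⇒ the Darcy flux q is identical in every zone and the zone head losses add (resistances L/K in series).
Σ(L/K) = 431/38.2 + 509/0.917 = 11.28 + 555.1 = 566.4 d
q = ΔH / Σ(L/K) = 1.41 / 566.4 = 0.002490 m/d (same in every zone)
Zone A: v = q/n = 0.002490/0.31 = 0.008031 m/d → t_A = 431/0.008031 = 53670 d
Zone B: v = q/n = 0.002490/0.38 = 0.006552 m/d → t_B = 509/0.006552 = 77690 d
Total t = 53670 + 77690 = 131400 d
   = 131400 / 365 = 360 yr

360 years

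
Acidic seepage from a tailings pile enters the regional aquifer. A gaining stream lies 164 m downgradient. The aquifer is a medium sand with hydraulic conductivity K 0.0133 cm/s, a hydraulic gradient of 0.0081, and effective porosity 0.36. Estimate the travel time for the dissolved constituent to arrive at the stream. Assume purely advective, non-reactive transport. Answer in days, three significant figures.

634 days

K = 0.0133 cm/s × 864 = 11.49 m/d
q = Ki = 11.49 × 0.0081 = 0.09308 m/d
v_s = q/n_e = 0.09308/0.36 = 0.2586 m/d
t = L / v = 164 / 0.2586 = 634.3 d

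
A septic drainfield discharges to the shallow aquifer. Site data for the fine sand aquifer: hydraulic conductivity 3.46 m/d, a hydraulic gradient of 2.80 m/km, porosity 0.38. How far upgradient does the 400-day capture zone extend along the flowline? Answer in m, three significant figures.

q = Ki = 3.46 × 0.0028 = 0.009688 m/d
v = Ki/n = 3.46·0.0028/0.38 = 0.02549 m/d
L = v × T = 0.02549 × 400 = 10.20 m

10.2 m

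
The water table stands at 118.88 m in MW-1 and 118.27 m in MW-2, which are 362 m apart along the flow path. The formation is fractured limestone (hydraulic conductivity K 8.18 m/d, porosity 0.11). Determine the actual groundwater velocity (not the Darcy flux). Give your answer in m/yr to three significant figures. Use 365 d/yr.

45.7 m/yr

Hydraulic gradient i = (118.88 − 118.27) / 362 = 0.61 / 362 = 0.001685
Darcy flux q = K·i = 8.18 × 0.001685 = 0.01378 m/d
Average linear velocity = 0.01378 / 0.11 = 0.1253 m/d
   = 0.1253 × 365 = 45.7 m/yr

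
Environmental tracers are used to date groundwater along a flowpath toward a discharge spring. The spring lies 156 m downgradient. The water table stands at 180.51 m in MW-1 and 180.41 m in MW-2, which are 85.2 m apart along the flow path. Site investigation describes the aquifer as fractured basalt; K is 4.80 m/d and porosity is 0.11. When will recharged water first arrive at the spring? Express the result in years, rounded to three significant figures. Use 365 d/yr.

Hydraulic gradient i = (180.51 − 180.41) / 85.2 = 0.10 / 85.2 = 0.001174
Darcy flux q = K·i = 4.80 × 0.001174 = 0.005634 m/d
Average linear velocity = 0.005634 / 0.11 = 0.05122 m/d
t = L / v = 156 / 0.05122 = 3046 d
   = 3046 / 365 = 8.34 yr

8.34 years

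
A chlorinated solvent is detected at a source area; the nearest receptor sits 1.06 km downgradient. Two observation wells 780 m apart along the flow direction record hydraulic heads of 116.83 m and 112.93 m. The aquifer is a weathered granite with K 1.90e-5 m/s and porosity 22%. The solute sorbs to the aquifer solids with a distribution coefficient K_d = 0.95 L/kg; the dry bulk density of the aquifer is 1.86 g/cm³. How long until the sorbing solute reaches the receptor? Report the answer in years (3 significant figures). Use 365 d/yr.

703 years

Hydraulic gradient i = (116.83 − 112.93) / 780 = 3.90 / 780 = 0.005000
K = 1.90e-5 m/s × 86400 s/d = 1.642 m/d
q = Ki = 1.642 × 0.005000 = 0.008208 m/d
v_s = q/n_e = 0.008208/0.22 = 0.03731 m/d
Retardation R = 1 + ρ_b·K_d/n = 1 + 1.86×0.95/0.22 = 9.032
Contaminant velocity v_c = v/R = 0.03731/9.032 = 0.004131 m/d
L = 1.06 km = 1060 m
t = L/v_c = 1060/0.004131 = 256600 d
   = 256600/365 = 703 yr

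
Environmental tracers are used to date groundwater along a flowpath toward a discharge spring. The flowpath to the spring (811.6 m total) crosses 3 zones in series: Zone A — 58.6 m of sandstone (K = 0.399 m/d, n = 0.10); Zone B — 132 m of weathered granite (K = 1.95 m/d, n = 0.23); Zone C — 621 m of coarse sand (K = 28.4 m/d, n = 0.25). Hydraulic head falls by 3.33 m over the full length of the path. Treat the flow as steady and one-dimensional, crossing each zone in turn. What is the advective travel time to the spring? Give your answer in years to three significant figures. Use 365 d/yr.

Continuity: the same q passes through each zone, so ΔH = q·Σ(L_j/K_j) — the zones act as resistances in series.
Σ(L/K) = 58.6/0.399 + 132/1.95 + 621/28.4 = 146.9 + 67.69 + 21.87 = 236.4 d
q = ΔH / Σ(L/K) = 3.33 / 236.4 = 0.01408 m/d (same in every zone)
Zone A: v = q/n = 0.01408/0.10 = 0.1408 m/d → t_A = 58.6/0.1408 = 416.1 d
Zone B: v = q/n = 0.01408/0.23 = 0.06124 m/d → t_B = 132/0.06124 = 2156 d
Zone C: v = q/n = 0.01408/0.25 = 0.05634 m/d → t_C = 621/0.05634 = 11020 d
Total t = 416.1 + 2156 + 11020 = 13590 d
   = 13590 / 365 = 37.2 yr

37.2 years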